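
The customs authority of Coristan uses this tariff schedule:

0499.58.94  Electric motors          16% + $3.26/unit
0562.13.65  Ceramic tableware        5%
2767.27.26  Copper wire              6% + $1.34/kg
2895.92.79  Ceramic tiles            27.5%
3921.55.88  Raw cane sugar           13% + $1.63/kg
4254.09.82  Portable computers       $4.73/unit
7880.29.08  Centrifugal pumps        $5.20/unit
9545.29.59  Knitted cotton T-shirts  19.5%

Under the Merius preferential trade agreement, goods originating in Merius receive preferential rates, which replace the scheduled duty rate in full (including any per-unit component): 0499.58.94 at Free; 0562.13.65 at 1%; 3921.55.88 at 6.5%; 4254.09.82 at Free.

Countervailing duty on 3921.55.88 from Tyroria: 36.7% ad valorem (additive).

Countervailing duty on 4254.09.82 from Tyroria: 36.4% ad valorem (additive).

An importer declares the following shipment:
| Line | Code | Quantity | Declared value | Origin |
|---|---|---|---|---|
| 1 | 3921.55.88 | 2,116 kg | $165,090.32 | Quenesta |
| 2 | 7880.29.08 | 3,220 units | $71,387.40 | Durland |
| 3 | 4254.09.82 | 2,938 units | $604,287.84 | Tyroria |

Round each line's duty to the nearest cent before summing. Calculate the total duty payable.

$275,512.33

Line 1 (3921.55.88, Quenesta, 2,116 kg, $165,090.32):
Base rate for 3921.55.88 is 13% + $1.63/kg.
3921.55.88 has an FTA preferential rate, but origin Quenesta is not Merius; base rate stands.
The additional-duty order on 3921.55.88 targets Tyroria, not Quenesta; it does not apply.
Duty = $165,090.32 × 13% + 2,116 × $1.63 = $24,910.82.
Line 2 (7880.29.08, Durland, 3,220 units, $71,387.40):
Base rate for 7880.29.08 is $5.20/unit.
Duty = 3,220 × $5.20 = $16,744.00.
Line 3 (4254.09.82, Tyroria, 2,938 units, $604,287.84):
Base rate for 4254.09.82 is $4.73/unit.
4254.09.82 has an FTA preferential rate, but origin Tyroria is not Merius; base rate stands.
Additional duty on 4254.09.82 from Tyroria: +36.4% ad valorem. Applied ad valorem rate = 36.4%.
Duty = $604,287.84 × 36.4% + 2,938 × $4.73 = $233,857.51.
Total = $24,910.82 + $16,744.00 + $233,857.51 = $275,512.33.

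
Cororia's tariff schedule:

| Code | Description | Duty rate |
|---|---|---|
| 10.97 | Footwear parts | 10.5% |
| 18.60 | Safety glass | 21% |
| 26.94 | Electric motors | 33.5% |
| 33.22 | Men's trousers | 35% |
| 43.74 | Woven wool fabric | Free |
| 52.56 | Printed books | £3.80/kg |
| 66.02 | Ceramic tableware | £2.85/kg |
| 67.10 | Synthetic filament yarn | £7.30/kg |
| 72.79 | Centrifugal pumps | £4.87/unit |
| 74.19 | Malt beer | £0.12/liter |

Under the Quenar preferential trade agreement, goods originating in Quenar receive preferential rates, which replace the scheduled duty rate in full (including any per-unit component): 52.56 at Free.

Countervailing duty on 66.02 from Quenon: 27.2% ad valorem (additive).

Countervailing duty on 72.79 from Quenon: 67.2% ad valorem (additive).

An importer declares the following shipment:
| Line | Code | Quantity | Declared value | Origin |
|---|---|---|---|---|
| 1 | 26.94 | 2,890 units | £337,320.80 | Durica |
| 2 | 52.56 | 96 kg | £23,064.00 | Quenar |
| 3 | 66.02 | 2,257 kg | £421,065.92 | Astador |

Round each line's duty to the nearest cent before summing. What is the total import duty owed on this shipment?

Line 1 (26.94, Durica, 2,890 units, £337,320.80):
Base rate for 26.94 is 33.5%.
Duty = £337,320.80 × 33.5% = £113,002.47.
Line 2 (52.56, Quenar, 96 kg, £23,064.00):
Base rate for 52.56 is £3.80/kg.
Origin Quenar qualifies under the Cororia–Quenar agreement and 52.56 is covered: preferential rate Free applies instead.
Duty = £23,064.00 × 0% = £0.00.
Line 3 (66.02, Astador, 2,257 kg, £421,065.92):
Base rate for 66.02 is £2.85/kg.
The additional-duty order on 66.02 targets Quenon, not Astador; it does not apply.
Duty = 2,257 × £2.85 = £6,432.45.
Total = £113,002.47 + £0.00 + £6,432.45 = £119,434.92.

£119,434.92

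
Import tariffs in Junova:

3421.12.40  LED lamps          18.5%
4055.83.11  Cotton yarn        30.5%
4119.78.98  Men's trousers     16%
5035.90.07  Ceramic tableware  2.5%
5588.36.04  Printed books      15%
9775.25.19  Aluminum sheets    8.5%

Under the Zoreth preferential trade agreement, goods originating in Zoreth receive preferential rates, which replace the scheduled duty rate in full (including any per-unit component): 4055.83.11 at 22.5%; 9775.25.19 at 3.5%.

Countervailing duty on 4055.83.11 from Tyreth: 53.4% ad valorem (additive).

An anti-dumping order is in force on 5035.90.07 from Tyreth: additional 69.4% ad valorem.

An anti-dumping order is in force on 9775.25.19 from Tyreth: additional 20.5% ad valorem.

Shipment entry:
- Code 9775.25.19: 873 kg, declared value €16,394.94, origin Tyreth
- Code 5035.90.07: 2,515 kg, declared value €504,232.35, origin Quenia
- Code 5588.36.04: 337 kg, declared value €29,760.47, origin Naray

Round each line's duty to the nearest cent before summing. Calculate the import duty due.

Line 1 (9775.25.19, Tyreth, 873 kg, €16,394.94):
Base rate for 9775.25.19 is 8.5%.
9775.25.19 has an FTA preferential rate, but origin Tyreth is not Zoreth; base rate stands.
Additional duty on 9775.25.19 from Tyreth: +20.5%. Applied ad valorem rate: 8.5% + 20.5% = 29%.
Duty = €16,394.94 × 29% = €4,754.53.
Line 2 (5035.90.07, Quenia, 2,515 kg, €504,232.35):
Base rate for 5035.90.07 is 2.5%.
The additional-duty order on 5035.90.07 targets Tyreth, not Quenia; it does not apply.
Duty = €504,232.35 × 2.5% = €12,605.81.
Line 3 (5588.36.04, Naray, 337 kg, €29,760.47):
Base rate for 5588.36.04 is 15%.
Duty = €29,760.47 × 15% = €4,464.07.
Total = €4,754.53 + €12,605.81 + €4,464.07 = €21,824.41.

€21,824.41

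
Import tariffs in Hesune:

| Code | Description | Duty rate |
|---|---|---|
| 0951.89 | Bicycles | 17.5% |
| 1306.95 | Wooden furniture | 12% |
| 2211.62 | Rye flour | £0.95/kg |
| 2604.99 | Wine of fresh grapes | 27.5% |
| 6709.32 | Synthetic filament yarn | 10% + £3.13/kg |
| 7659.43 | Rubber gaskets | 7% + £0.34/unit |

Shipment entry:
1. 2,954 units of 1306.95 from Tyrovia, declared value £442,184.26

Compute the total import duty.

Line 1 (1306.95, Tyrovia, 2,954 units, £442,184.26):
Base rate for 1306.95 is 12%.
Duty = £442,184.26 × 12% = £53,062.11.

£53,062.11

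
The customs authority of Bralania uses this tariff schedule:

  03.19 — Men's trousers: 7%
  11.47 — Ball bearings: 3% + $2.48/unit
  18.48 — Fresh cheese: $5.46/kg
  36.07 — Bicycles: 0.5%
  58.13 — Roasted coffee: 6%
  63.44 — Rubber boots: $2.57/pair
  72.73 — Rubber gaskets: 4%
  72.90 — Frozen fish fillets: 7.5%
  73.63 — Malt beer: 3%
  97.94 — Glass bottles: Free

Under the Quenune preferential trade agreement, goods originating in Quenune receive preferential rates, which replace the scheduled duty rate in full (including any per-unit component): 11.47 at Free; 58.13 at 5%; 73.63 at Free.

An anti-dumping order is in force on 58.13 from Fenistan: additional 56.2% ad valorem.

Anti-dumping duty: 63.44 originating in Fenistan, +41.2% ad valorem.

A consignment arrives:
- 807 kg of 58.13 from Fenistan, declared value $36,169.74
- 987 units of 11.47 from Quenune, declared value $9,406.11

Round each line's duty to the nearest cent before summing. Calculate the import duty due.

$22,497.58

Line 1 (58.13, Fenistan, 807 kg, $36,169.74):
Base rate for 58.13 is 6%.
58.13 has an FTA preferential rate, but origin Fenistan is not Quenune; base rate stands.
Additional duty on 58.13 from Fenistan: +56.2%. Applied ad valorem rate: 6% + 56.2% = 62.2%.
Duty = $36,169.74 × 62.2% = $22,497.58.
Line 2 (11.47, Quenune, 987 units, $9,406.11):
Base rate for 11.47 is 3% + $2.48/unit.
Origin Quenune qualifies under the Bralania–Quenune agreement and 11.47 is covered: preferential rate Free applies instead.
Duty = $9,406.11 × 0% = $0.00.
Total = $22,497.58 + $0.00 = $22,497.58.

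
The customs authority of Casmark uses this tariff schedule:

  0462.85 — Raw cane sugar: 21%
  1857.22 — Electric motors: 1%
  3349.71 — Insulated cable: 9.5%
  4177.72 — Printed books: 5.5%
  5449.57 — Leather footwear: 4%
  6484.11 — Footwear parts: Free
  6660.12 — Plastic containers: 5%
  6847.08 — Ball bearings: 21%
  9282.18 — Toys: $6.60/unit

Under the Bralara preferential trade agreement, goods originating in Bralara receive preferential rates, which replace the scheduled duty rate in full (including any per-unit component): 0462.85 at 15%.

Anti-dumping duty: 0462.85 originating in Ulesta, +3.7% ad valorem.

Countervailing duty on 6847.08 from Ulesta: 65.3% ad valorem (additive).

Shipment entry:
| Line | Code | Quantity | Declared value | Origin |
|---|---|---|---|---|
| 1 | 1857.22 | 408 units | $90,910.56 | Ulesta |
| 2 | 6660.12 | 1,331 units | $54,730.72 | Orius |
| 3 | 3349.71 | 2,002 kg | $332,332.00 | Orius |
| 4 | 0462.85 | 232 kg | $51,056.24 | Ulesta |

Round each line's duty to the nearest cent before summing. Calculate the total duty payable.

Line 1 (1857.22, Ulesta, 408 units, $90,910.56):
Base rate for 1857.22 is 1%.
Duty = $90,910.56 × 1% = $909.11.
Line 2 (6660.12, Orius, 1,331 units, $54,730.72):
Base rate for 6660.12 is 5%.
Duty = $54,730.72 × 5% = $2,736.54.
Line 3 (3349.71, Orius, 2,002 kg, $332,332.00):
Base rate for 3349.71 is 9.5%.
Duty = $332,332.00 × 9.5% = $31,571.54.
Line 4 (0462.85, Ulesta, 232 kg, $51,056.24):
Base rate for 0462.85 is 21%.
0462.85 has an FTA preferential rate, but origin Ulesta is not Bralara; base rate stands.
Additional duty on 0462.85 from Ulesta: +3.7%. Applied ad valorem rate: 21% + 3.7% = 24.7%.
Duty = $51,056.24 × 24.7% = $12,610.89.
Total = $909.11 + $2,736.54 + $31,571.54 + $12,610.89 = $47,828.08.

$47,828.08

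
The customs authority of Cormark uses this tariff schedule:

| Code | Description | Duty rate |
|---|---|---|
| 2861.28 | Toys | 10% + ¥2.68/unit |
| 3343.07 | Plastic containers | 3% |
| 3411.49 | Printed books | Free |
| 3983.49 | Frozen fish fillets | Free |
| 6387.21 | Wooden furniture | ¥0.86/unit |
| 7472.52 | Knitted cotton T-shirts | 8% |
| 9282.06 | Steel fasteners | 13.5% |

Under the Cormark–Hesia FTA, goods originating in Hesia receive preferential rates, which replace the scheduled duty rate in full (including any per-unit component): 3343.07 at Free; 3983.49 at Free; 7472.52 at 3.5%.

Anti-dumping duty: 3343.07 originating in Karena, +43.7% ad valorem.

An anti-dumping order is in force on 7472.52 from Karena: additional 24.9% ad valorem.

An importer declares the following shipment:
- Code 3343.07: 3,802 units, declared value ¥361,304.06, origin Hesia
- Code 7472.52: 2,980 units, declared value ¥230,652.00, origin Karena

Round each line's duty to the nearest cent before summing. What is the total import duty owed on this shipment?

¥75,884.51

Line 1 (3343.07, Hesia, 3,802 units, ¥361,304.06):
Base rate for 3343.07 is 3%.
Origin Hesia qualifies under the Cormark–Hesia agreement and 3343.07 is covered: preferential rate Free applies instead.
The additional-duty order on 3343.07 targets Karena, not Hesia; it does not apply.
Duty = ¥361,304.06 × 0% = ¥0.00.
Line 2 (7472.52, Karena, 2,980 units, ¥230,652.00):
Base rate for 7472.52 is 8%.
7472.52 has an FTA preferential rate, but origin Karena is not Hesia; base rate stands.
Additional duty on 7472.52 from Karena: +24.9%. Applied ad valorem rate: 8% + 24.9% = 32.9%.
Duty = ¥230,652.00 × 32.9% = ¥75,884.51.
Total = ¥0.00 + ¥75,884.51 = ¥75,884.51.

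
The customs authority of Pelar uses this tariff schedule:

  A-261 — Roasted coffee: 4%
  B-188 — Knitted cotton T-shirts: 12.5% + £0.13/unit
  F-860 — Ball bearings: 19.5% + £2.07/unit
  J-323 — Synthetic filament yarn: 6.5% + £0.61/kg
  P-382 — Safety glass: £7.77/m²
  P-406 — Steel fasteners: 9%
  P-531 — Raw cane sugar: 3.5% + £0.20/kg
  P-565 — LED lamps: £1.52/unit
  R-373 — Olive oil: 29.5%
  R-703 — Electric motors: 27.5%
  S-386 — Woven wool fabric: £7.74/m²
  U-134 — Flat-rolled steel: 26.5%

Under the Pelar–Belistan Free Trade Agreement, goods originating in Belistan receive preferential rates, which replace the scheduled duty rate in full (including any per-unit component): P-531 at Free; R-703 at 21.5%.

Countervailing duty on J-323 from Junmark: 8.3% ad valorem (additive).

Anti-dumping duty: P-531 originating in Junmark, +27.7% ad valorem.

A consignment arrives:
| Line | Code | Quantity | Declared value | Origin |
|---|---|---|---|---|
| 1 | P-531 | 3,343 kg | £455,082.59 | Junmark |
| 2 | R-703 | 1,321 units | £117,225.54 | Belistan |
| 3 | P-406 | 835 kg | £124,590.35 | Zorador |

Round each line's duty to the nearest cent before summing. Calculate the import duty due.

Line 1 (P-531, Junmark, 3,343 kg, £455,082.59):
Base rate for P-531 is 3.5% + £0.20/kg.
P-531 has an FTA preferential rate, but origin Junmark is not Belistan; base rate stands.
Additional duty on P-531 from Junmark: +27.7%. Applied ad valorem rate: 3.5% + 27.7% = 31.2%.
Duty = £455,082.59 × 31.2% + 3,343 × £0.20 = £142,654.37.
Line 2 (R-703, Belistan, 1,321 units, £117,225.54):
Base rate for R-703 is 27.5%.
Origin Belistan qualifies under the Pelar–Belistan agreement and R-703 is covered: preferential rate 21.5% applies instead.
Duty = £117,225.54 × 21.5% = £25,203.49.
Line 3 (P-406, Zorador, 835 kg, £124,590.35):
Base rate for P-406 is 9%.
Duty = £124,590.35 × 9% = £11,213.13.
Total = £142,654.37 + £25,203.49 + £11,213.13 = £179,070.99.

£179,070.99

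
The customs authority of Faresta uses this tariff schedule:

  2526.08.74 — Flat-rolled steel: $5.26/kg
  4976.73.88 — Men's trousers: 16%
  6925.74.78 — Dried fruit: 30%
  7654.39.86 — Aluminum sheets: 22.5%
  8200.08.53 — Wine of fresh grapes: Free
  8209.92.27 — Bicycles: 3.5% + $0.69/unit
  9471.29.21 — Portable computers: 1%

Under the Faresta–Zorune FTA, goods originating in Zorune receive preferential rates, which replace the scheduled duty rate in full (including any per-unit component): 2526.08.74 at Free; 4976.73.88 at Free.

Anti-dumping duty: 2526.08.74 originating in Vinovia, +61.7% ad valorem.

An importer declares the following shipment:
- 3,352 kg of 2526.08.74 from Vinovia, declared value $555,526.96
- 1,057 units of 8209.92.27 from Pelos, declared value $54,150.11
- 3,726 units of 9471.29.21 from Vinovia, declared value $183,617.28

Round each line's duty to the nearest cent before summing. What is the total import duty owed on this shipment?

$364,852.40

Line 1 (2526.08.74, Vinovia, 3,352 kg, $555,526.96):
Base rate for 2526.08.74 is $5.26/kg.
2526.08.74 has an FTA preferential rate, but origin Vinovia is not Zorune; base rate stands.
Additional duty on 2526.08.74 from Vinovia: +61.7% ad valorem. Applied ad valorem rate = 61.7%.
Duty = $555,526.96 × 61.7% + 3,352 × $5.26 = $360,391.65.
Line 2 (8209.92.27, Pelos, 1,057 units, $54,150.11):
Base rate for 8209.92.27 is 3.5% + $0.69/unit.
Duty = $54,150.11 × 3.5% + 1,057 × $0.69 = $2,624.58.
Line 3 (9471.29.21, Vinovia, 3,726 units, $183,617.28):
Base rate for 9471.29.21 is 1%.
Duty = $183,617.28 × 1% = $1,836.17.
Total = $360,391.65 + $2,624.58 + $1,836.17 = $364,852.40.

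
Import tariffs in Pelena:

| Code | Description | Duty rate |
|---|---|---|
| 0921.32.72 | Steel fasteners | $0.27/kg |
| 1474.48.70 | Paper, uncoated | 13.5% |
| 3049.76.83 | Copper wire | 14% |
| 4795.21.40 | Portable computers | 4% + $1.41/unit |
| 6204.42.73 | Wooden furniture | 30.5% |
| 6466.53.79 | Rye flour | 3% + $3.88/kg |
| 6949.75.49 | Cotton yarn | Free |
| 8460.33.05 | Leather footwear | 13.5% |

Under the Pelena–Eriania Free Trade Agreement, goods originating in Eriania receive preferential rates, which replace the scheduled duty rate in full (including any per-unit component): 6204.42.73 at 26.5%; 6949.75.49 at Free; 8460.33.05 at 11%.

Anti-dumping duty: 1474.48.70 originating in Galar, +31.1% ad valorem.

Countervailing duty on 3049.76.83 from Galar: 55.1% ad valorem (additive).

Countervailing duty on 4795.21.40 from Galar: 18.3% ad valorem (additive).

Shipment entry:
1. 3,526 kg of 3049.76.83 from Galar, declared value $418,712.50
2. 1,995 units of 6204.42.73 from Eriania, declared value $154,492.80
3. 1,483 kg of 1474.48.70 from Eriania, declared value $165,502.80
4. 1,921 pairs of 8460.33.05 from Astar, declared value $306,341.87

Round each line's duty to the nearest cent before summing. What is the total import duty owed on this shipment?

Line 1 (3049.76.83, Galar, 3,526 kg, $418,712.50):
Base rate for 3049.76.83 is 14%.
Additional duty on 3049.76.83 from Galar: +55.1%. Applied ad valorem rate: 14% + 55.1% = 69.1%.
Duty = $418,712.50 × 69.1% = $289,330.34.
Line 2 (6204.42.73, Eriania, 1,995 units, $154,492.80):
Base rate for 6204.42.73 is 30.5%.
Origin Eriania qualifies under the Pelena–Eriania agreement and 6204.42.73 is covered: preferential rate 26.5% applies instead.
Duty = $154,492.80 × 26.5% = $40,940.59.
Line 3 (1474.48.70, Eriania, 1,483 kg, $165,502.80):
Base rate for 1474.48.70 is 13.5%.
Origin Eriania is the FTA partner but 1474.48.70 is not on the preference list; base rate stands.
The additional-duty order on 1474.48.70 targets Galar, not Eriania; it does not apply.
Duty = $165,502.80 × 13.5% = $22,342.88.
Line 4 (8460.33.05, Astar, 1,921 pairs, $306,341.87):
Base rate for 8460.33.05 is 13.5%.
8460.33.05 has an FTA preferential rate, but origin Astar is not Eriania; base rate stands.
Duty = $306,341.87 × 13.5% = $41,356.15.
Total = $289,330.34 + $40,940.59 + $22,342.88 + $41,356.15 = $393,969.96.

$393,969.96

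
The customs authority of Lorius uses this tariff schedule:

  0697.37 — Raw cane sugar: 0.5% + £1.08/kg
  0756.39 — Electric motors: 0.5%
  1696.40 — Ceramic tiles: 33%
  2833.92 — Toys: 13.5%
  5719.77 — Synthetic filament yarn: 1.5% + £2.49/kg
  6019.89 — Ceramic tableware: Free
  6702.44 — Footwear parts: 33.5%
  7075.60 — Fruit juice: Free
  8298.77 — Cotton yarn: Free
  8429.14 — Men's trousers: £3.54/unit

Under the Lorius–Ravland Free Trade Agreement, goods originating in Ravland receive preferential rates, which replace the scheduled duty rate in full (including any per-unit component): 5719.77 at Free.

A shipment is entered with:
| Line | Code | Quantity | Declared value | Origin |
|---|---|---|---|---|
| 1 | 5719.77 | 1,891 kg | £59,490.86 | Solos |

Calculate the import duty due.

£5,600.95

Line 1 (5719.77, Solos, 1,891 kg, £59,490.86):
Base rate for 5719.77 is 1.5% + £2.49/kg.
5719.77 has an FTA preferential rate, but origin Solos is not Ravland; base rate stands.
Duty = £59,490.86 × 1.5% + 1,891 × £2.49 = £5,600.95.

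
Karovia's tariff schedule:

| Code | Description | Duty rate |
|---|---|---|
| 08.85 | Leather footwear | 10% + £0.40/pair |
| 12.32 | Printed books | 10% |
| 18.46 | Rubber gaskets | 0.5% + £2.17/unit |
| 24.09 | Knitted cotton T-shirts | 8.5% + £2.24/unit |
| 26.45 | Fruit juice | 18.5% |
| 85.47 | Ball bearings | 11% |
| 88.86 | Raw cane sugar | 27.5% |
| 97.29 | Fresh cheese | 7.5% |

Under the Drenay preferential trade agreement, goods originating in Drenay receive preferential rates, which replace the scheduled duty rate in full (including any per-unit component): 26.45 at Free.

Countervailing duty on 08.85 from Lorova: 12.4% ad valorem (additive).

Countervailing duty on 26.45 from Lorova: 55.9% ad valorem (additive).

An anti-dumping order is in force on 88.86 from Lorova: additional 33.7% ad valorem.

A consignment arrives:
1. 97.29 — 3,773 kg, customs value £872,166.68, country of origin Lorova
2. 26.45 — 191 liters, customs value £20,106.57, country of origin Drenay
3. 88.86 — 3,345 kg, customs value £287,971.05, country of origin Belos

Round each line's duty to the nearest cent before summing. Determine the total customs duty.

Line 1 (97.29, Lorova, 3,773 kg, £872,166.68):
Base rate for 97.29 is 7.5%.
Duty = £872,166.68 × 7.5% = £65,412.50.
Line 2 (26.45, Drenay, 191 liters, £20,106.57):
Base rate for 26.45 is 18.5%.
Origin Drenay qualifies under the Karovia–Drenay agreement and 26.45 is covered: preferential rate Free applies instead.
The additional-duty order on 26.45 targets Lorova, not Drenay; it does not apply.
Duty = £20,106.57 × 0% = £0.00.
Line 3 (88.86, Belos, 3,345 kg, £287,971.05):
Base rate for 88.86 is 27.5%.
The additional-duty order on 88.86 targets Lorova, not Belos; it does not apply.
Duty = £287,971.05 × 27.5% = £79,192.04.
Total = £65,412.50 + £0.00 + £79,192.04 = £144,604.54.

£144,604.54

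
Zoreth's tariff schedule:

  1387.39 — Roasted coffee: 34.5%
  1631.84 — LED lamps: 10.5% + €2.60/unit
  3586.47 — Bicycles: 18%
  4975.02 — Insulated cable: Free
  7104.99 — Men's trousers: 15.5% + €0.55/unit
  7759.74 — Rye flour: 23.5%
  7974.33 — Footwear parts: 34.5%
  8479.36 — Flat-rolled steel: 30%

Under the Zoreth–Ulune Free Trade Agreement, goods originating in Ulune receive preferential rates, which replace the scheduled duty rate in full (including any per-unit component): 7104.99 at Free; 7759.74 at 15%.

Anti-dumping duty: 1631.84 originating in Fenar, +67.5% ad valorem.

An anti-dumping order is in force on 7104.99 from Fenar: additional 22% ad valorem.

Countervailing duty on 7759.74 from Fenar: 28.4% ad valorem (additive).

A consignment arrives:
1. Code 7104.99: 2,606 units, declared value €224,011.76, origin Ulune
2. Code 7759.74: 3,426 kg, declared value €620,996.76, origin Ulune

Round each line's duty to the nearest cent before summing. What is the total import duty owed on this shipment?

€93,149.51

Line 1 (7104.99, Ulune, 2,606 units, €224,011.76):
Base rate for 7104.99 is 15.5% + €0.55/unit.
Origin Ulune qualifies under the Zoreth–Ulune agreement and 7104.99 is covered: preferential rate Free applies instead.
The additional-duty order on 7104.99 targets Fenar, not Ulune; it does not apply.
Duty = €224,011.76 × 0% = €0.00.
Line 2 (7759.74, Ulune, 3,426 kg, €620,996.76):
Base rate for 7759.74 is 23.5%.
Origin Ulune qualifies under the Zoreth–Ulune agreement and 7759.74 is covered: preferential rate 15% applies instead.
The additional-duty order on 7759.74 targets Fenar, not Ulune; it does not apply.
Duty = €620,996.76 × 15% = €93,149.51.
Total = €0.00 + €93,149.51 = €93,149.51.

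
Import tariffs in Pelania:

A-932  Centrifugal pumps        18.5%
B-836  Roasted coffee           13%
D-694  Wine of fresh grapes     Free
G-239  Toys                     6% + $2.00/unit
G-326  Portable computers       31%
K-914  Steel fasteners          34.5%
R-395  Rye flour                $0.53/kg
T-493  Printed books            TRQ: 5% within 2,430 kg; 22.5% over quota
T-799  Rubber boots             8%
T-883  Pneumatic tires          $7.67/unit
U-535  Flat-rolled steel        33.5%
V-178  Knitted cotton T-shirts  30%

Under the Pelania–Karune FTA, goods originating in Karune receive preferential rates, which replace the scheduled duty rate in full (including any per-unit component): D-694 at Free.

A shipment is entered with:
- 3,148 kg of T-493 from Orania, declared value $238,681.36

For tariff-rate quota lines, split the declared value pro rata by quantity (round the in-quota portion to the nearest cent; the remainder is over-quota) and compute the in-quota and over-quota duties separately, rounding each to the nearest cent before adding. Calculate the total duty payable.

Line 1 (T-493, Orania, 3,148 kg, $238,681.36):
Code T-493 is under a tariff-rate quota (threshold 2,430 kg). In-quota: 2,430 kg at 5%; over-quota: 718 kg at 22.5%.
Pro-rata value split: in-quota = $238,681.36 × 2,430/3,148 = $184,242.60; over-quota = $238,681.36 − $184,242.60 = $54,438.76.
In-quota duty = $184,242.60 × 5% = $9,212.13. Over-quota duty = $54,438.76 × 22.5% = $12,248.72.
Line duty = $9,212.13 + $12,248.72 = $21,460.85.

$21,460.85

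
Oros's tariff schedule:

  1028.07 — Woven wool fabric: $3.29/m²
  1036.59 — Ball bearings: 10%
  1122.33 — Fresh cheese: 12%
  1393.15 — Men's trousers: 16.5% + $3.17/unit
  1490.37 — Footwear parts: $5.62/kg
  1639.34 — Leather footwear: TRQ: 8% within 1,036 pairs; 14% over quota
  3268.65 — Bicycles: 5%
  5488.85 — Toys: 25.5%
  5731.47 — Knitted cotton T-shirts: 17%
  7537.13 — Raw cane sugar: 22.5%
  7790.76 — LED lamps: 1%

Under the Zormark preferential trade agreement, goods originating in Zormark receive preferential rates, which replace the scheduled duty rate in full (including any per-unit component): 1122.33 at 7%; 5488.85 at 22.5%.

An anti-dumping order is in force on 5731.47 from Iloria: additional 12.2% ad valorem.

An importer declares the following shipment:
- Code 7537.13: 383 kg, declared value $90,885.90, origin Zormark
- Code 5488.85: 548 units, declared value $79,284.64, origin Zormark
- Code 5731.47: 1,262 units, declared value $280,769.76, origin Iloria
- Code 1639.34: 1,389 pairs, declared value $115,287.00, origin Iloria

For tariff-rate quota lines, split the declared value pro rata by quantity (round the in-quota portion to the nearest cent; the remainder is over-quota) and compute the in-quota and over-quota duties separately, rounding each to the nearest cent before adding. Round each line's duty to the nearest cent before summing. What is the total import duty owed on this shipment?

$131,254.04

Line 1 (7537.13, Zormark, 383 kg, $90,885.90):
Base rate for 7537.13 is 22.5%.
Origin Zormark is the FTA partner but 7537.13 is not on the preference list; base rate stands.
Duty = $90,885.90 × 22.5% = $20,449.33.
Line 2 (5488.85, Zormark, 548 units, $79,284.64):
Base rate for 5488.85 is 25.5%.
Origin Zormark qualifies under the Oros–Zormark agreement and 5488.85 is covered: preferential rate 22.5% applies instead.
Duty = $79,284.64 × 22.5% = $17,839.04.
Line 3 (5731.47, Iloria, 1,262 units, $280,769.76):
Base rate for 5731.47 is 17%.
Additional duty on 5731.47 from Iloria: +12.2%. Applied ad valorem rate: 17% + 12.2% = 29.2%.
Duty = $280,769.76 × 29.2% = $81,984.77.
Line 4 (1639.34, Iloria, 1,389 pairs, $115,287.00):
Code 1639.34 is under a tariff-rate quota (threshold 1,036 pairs). In-quota: 1,036 pairs at 8%; over-quota: 353 pairs at 14%.
Pro-rata value split: in-quota = $115,287.00 × 1,036/1,389 = $85,988.00; over-quota = $115,287.00 − $85,988.00 = $29,299.00.
In-quota duty = $85,988.00 × 8% = $6,879.04. Over-quota duty = $29,299.00 × 14% = $4,101.86.
Line duty = $6,879.04 + $4,101.86 = $10,980.90.
Total = $20,449.33 + $17,839.04 + $81,984.77 + $10,980.90 = $131,254.04.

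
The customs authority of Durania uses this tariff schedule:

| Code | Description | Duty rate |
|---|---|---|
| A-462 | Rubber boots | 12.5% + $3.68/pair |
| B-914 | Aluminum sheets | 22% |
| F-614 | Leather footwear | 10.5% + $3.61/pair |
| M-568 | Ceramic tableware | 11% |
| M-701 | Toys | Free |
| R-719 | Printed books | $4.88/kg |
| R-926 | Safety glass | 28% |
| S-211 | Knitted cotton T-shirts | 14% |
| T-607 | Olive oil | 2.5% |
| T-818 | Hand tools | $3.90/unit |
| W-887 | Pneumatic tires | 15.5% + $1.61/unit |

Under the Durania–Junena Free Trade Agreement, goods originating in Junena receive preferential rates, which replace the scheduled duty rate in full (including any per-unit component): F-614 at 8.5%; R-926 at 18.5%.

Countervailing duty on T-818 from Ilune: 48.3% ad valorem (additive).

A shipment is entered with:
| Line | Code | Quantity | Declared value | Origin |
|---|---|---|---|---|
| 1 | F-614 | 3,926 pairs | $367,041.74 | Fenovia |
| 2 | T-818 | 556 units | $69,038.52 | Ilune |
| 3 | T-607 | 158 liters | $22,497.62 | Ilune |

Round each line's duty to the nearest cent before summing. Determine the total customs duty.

$88,788.69

Line 1 (F-614, Fenovia, 3,926 pairs, $367,041.74):
Base rate for F-614 is 10.5% + $3.61/pair.
F-614 has an FTA preferential rate, but origin Fenovia is not Junena; base rate stands.
Duty = $367,041.74 × 10.5% + 3,926 × $3.61 = $52,712.24.
Line 2 (T-818, Ilune, 556 units, $69,038.52):
Base rate for T-818 is $3.90/unit.
Additional duty on T-818 from Ilune: +48.3% ad valorem. Applied ad valorem rate = 48.3%.
Duty = $69,038.52 × 48.3% + 556 × $3.90 = $35,514.01.
Line 3 (T-607, Ilune, 158 liters, $22,497.62):
Base rate for T-607 is 2.5%.
Duty = $22,497.62 × 2.5% = $562.44.
Total = $52,712.24 + $35,514.01 + $562.44 = $88,788.69.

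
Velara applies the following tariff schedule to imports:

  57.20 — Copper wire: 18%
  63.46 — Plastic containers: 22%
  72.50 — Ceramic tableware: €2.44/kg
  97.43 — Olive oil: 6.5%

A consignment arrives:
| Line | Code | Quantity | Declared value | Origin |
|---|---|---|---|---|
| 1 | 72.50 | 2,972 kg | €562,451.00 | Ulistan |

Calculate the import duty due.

Line 1 (72.50, Ulistan, 2,972 kg, €562,451.00):
Base rate for 72.50 is €2.44/kg.
Duty = 2,972 × €2.44 = €7,251.68.

€7,251.68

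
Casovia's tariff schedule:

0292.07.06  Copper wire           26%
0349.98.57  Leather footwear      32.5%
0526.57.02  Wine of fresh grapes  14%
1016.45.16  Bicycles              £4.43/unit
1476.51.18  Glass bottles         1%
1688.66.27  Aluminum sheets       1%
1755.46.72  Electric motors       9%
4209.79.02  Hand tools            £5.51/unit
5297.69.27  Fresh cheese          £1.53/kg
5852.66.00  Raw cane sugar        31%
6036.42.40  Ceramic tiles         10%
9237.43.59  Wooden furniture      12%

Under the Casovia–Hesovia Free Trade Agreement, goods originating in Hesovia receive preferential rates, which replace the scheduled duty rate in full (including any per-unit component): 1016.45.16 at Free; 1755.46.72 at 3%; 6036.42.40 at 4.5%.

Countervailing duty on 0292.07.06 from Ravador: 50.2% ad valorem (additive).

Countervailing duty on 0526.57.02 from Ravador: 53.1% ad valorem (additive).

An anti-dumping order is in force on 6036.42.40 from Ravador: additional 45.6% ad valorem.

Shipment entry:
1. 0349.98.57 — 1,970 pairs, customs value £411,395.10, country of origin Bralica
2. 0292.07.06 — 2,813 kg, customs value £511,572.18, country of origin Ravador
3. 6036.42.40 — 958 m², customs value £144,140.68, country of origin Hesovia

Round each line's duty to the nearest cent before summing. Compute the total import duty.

£530,007.74

Line 1 (0349.98.57, Bralica, 1,970 pairs, £411,395.10):
Base rate for 0349.98.57 is 32.5%.
Duty = £411,395.10 × 32.5% = £133,703.41.
Line 2 (0292.07.06, Ravador, 2,813 kg, £511,572.18):
Base rate for 0292.07.06 is 26%.
Additional duty on 0292.07.06 from Ravador: +50.2%. Applied ad valorem rate: 26% + 50.2% = 76.2%.
Duty = £511,572.18 × 76.2% = £389,818.00.
Line 3 (6036.42.40, Hesovia, 958 m², £144,140.68):
Base rate for 6036.42.40 is 10%.
Origin Hesovia qualifies under the Casovia–Hesovia agreement and 6036.42.40 is covered: preferential rate 4.5% applies instead.
The additional-duty order on 6036.42.40 targets Ravador, not Hesovia; it does not apply.
Duty = £144,140.68 × 4.5% = £6,486.33.
Total = £133,703.41 + £389,818.00 + £6,486.33 = £530,007.74.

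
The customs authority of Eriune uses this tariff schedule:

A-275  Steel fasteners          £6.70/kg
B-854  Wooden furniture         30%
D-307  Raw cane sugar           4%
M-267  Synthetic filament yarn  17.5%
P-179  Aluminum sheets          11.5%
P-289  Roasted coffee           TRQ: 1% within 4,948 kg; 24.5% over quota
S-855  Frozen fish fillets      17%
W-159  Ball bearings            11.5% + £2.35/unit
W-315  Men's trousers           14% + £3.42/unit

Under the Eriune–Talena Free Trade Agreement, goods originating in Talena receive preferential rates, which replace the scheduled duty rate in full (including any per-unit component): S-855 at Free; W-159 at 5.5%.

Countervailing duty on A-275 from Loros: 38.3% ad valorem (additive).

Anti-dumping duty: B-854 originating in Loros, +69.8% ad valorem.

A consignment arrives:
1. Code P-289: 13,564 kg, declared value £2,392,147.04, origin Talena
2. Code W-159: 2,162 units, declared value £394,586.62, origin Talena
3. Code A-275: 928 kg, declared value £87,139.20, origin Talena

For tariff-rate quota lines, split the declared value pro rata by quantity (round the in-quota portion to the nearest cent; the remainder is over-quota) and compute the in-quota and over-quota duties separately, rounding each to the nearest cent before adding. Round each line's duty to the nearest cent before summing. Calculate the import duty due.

£408,928.00

Line 1 (P-289, Talena, 13,564 kg, £2,392,147.04):
Code P-289 is under a tariff-rate quota (threshold 4,948 kg). In-quota: 4,948 kg at 1%; over-quota: 8,616 kg at 24.5%.
Pro-rata value split: in-quota = £2,392,147.04 × 4,948/13,564 = £872,629.28; over-quota = £2,392,147.04 − £872,629.28 = £1,519,517.76.
In-quota duty = £872,629.28 × 1% = £8,726.29. Over-quota duty = £1,519,517.76 × 24.5% = £372,281.85.
Line duty = £8,726.29 + £372,281.85 = £381,008.14.
Line 2 (W-159, Talena, 2,162 units, £394,586.62):
Base rate for W-159 is 11.5% + £2.35/unit.
Origin Talena qualifies under the Eriune–Talena agreement and W-159 is covered: preferential rate 5.5% applies instead.
Duty = £394,586.62 × 5.5% = £21,702.26.
Line 3 (A-275, Talena, 928 kg, £87,139.20):
Base rate for A-275 is £6.70/kg.
Origin Talena is the FTA partner but A-275 is not on the preference list; base rate stands.
The additional-duty order on A-275 targets Loros, not Talena; it does not apply.
Duty = 928 × £6.70 = £6,217.60.
Total = £381,008.14 + £21,702.26 + £6,217.60 = £408,928.00.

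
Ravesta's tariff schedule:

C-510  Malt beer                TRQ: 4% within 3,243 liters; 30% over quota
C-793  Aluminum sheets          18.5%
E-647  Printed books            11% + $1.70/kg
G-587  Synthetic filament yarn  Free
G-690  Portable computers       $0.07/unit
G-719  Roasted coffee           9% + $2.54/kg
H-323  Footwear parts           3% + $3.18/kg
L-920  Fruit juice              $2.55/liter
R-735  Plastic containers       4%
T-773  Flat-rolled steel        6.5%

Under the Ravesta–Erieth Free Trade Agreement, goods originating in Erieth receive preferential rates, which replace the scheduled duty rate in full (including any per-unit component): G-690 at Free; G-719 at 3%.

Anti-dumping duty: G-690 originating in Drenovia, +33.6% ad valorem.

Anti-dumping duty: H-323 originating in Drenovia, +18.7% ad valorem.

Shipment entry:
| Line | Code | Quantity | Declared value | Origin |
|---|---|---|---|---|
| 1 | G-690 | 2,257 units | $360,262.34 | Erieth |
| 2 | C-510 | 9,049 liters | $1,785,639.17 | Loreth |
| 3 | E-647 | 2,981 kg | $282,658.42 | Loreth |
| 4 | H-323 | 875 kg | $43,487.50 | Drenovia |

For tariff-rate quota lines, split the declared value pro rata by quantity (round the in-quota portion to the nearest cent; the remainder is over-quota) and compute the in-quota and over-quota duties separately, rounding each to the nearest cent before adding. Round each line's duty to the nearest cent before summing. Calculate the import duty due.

Line 1 (G-690, Erieth, 2,257 units, $360,262.34):
Base rate for G-690 is $0.07/unit.
Origin Erieth qualifies under the Ravesta–Erieth agreement and G-690 is covered: preferential rate Free applies instead.
The additional-duty order on G-690 targets Drenovia, not Erieth; it does not apply.
Duty = $360,262.34 × 0% = $0.00.
Line 2 (C-510, Loreth, 9,049 liters, $1,785,639.17):
Code C-510 is under a tariff-rate quota (threshold 3,243 liters). In-quota: 3,243 liters at 4%; over-quota: 5,806 liters at 30%.
Pro-rata value split: in-quota = $1,785,639.17 × 3,243/9,049 = $639,941.19; over-quota = $1,785,639.17 − $639,941.19 = $1,145,697.98.
In-quota duty = $639,941.19 × 4% = $25,597.65. Over-quota duty = $1,145,697.98 × 30% = $343,709.39.
Line duty = $25,597.65 + $343,709.39 = $369,307.04.
Line 3 (E-647, Loreth, 2,981 kg, $282,658.42):
Base rate for E-647 is 11% + $1.70/kg.
Duty = $282,658.42 × 11% + 2,981 × $1.70 = $36,160.13.
Line 4 (H-323, Drenovia, 875 kg, $43,487.50):
Base rate for H-323 is 3% + $3.18/kg.
Additional duty on H-323 from Drenovia: +18.7%. Applied ad valorem rate: 3% + 18.7% = 21.7%.
Duty = $43,487.50 × 21.7% + 875 × $3.18 = $12,219.29.
Total = $0.00 + $369,307.04 + $36,160.13 + $12,219.29 = $417,686.46.

$417,686.46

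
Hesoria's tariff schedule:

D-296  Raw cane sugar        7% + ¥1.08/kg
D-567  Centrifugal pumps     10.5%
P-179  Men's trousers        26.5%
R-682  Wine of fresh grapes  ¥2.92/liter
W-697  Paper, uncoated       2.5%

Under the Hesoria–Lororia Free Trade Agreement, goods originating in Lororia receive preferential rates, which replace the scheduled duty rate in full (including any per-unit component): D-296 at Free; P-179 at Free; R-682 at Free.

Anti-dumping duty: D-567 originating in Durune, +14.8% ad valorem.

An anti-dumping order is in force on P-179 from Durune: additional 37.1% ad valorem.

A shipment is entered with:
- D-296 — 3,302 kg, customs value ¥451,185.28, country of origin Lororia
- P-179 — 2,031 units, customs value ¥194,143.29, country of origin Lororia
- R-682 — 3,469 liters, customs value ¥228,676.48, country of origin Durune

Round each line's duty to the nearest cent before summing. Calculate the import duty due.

Line 1 (D-296, Lororia, 3,302 kg, ¥451,185.28):
Base rate for D-296 is 7% + ¥1.08/kg.
Origin Lororia qualifies under the Hesoria–Lororia agreement and D-296 is covered: preferential rate Free applies instead.
Duty = ¥451,185.28 × 0% = ¥0.00.
Line 2 (P-179, Lororia, 2,031 units, ¥194,143.29):
Base rate for P-179 is 26.5%.
Origin Lororia qualifies under the Hesoria–Lororia agreement and P-179 is covered: preferential rate Free applies instead.
The additional-duty order on P-179 targets Durune, not Lororia; it does not apply.
Duty = ¥194,143.29 × 0% = ¥0.00.
Line 3 (R-682, Durune, 3,469 liters, ¥228,676.48):
Base rate for R-682 is ¥2.92/liter.
R-682 has an FTA preferential rate, but origin Durune is not Lororia; base rate stands.
Duty = 3,469 × ¥2.92 = ¥10,129.48.
Total = ¥0.00 + ¥0.00 + ¥10,129.48 = ¥10,129.48.

¥10,129.48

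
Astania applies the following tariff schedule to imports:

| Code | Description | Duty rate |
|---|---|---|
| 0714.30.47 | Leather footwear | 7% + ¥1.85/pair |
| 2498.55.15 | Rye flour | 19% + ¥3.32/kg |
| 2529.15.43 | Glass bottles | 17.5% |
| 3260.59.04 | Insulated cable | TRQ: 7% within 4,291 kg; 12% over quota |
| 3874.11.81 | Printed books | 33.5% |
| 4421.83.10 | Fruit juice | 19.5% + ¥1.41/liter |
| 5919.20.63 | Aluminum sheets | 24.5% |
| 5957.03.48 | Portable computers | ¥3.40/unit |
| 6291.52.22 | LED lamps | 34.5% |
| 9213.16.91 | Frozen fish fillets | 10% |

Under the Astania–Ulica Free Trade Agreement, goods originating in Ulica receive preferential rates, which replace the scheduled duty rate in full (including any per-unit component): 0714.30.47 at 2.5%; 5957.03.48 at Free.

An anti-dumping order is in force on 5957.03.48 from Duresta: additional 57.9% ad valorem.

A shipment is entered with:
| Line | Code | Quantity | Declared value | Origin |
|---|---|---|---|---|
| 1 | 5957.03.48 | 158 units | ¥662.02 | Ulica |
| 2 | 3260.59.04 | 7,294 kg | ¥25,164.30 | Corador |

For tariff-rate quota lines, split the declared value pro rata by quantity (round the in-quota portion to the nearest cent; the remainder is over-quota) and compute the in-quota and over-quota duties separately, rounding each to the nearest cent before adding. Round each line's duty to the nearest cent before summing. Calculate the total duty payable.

¥2,279.52

Line 1 (5957.03.48, Ulica, 158 units, ¥662.02):
Base rate for 5957.03.48 is ¥3.40/unit.
Origin Ulica qualifies under the Astania–Ulica agreement and 5957.03.48 is covered: preferential rate Free applies instead.
The additional-duty order on 5957.03.48 targets Duresta, not Ulica; it does not apply.
Duty = ¥662.02 × 0% = ¥0.00.
Line 2 (3260.59.04, Corador, 7,294 kg, ¥25,164.30):
Code 3260.59.04 is under a tariff-rate quota (threshold 4,291 kg). In-quota: 4,291 kg at 7%; over-quota: 3,003 kg at 12%.
Pro-rata value split: in-quota = ¥25,164.30 × 4,291/7,294 = ¥14,803.95; over-quota = ¥25,164.30 − ¥14,803.95 = ¥10,360.35.
In-quota duty = ¥14,803.95 × 7% = ¥1,036.28. Over-quota duty = ¥10,360.35 × 12% = ¥1,243.24.
Line duty = ¥1,036.28 + ¥1,243.24 = ¥2,279.52.
Total = ¥0.00 + ¥2,279.52 = ¥2,279.52.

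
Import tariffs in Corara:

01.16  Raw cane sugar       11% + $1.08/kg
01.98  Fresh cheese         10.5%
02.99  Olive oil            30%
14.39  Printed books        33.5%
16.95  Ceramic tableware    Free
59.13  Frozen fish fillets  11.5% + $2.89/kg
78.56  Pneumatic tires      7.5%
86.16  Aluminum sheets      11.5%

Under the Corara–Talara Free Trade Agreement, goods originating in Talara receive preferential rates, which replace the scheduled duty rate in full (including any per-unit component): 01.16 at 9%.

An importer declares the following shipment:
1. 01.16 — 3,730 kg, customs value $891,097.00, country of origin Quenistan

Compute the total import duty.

Line 1 (01.16, Quenistan, 3,730 kg, $891,097.00):
Base rate for 01.16 is 11% + $1.08/kg.
01.16 has an FTA preferential rate, but origin Quenistan is not Talara; base rate stands.
Duty = $891,097.00 × 11% + 3,730 × $1.08 = $102,049.07.

$102,049.07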